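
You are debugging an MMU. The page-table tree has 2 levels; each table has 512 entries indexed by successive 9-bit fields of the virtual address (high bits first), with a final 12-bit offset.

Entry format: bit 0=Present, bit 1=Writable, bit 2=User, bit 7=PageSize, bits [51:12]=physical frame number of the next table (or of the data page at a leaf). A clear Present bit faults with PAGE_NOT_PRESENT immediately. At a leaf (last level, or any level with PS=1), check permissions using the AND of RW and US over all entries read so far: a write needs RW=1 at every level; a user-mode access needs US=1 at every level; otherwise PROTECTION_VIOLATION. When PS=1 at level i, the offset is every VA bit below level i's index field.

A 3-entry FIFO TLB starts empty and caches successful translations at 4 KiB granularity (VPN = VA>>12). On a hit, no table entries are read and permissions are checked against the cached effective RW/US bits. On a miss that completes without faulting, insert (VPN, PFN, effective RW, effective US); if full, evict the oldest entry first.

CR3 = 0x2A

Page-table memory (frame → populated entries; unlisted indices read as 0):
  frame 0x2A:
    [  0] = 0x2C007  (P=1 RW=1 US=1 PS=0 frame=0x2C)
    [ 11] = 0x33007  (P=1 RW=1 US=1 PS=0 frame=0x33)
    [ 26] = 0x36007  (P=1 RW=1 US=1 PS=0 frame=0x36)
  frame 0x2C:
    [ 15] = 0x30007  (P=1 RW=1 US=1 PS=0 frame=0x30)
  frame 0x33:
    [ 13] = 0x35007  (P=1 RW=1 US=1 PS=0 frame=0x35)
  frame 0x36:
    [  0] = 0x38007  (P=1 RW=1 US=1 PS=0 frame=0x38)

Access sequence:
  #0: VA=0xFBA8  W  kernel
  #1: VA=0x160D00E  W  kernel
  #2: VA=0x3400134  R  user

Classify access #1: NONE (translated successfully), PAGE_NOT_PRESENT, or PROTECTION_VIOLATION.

Trace:
#0 VA=0xFBA8 (w,kernel):
  lvl0: tbl 0x2A, slot 0 ⇒ 0x2C007 (P1/RW1/US1/PS0)
  lvl1: tbl 0x2C, slot 15 ⇒ 0x30007 (P1/RW1/US1/PS0)
  ✓ 0x30BA8  — 2 lookups
#1 VA=0x160D00E (w,kernel):
  lvl0: tbl 0x2A, slot 11 ⇒ 0x33007 (P1/RW1/US1/PS0)
  lvl1: tbl 0x33, slot 13 ⇒ 0x35007 (P1/RW1/US1/PS0)
  ✓ 0x3500E  — 2 lookups
#2 VA=0x3400134 (r,user):
  lvl0: tbl 0x2A, slot 26 ⇒ 0x36007 (P1/RW1/US1/PS0)
  lvl1: tbl 0x36, slot 0 ⇒ 0x38007 (P1/RW1/US1/PS0)
  ✓ 0x38134  — 2 lookups

Access #1 fault: NONE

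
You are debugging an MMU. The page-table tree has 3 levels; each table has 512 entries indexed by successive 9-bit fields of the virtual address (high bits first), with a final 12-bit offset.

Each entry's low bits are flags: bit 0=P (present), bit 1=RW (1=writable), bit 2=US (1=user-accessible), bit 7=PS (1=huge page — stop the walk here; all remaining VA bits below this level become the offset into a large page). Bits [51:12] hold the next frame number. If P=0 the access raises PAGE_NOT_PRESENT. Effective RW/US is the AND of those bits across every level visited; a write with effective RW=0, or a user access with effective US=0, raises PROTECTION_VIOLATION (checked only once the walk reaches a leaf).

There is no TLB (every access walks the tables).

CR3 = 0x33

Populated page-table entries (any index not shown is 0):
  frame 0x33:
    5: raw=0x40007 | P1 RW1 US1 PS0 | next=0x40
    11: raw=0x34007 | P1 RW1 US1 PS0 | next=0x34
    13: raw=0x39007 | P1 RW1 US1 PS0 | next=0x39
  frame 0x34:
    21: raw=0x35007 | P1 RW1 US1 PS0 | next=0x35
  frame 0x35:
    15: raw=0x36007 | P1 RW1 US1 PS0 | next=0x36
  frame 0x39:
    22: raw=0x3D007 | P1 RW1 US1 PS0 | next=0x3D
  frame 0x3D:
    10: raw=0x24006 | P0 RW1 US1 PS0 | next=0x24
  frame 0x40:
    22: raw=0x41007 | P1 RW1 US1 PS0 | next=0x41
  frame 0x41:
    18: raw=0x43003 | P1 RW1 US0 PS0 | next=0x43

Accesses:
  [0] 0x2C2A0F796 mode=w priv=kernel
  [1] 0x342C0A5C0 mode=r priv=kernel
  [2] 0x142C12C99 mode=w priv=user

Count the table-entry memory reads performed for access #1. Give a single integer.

Trace:
#0 VA=0x2C2A0F796 (w,kernel):
  lvl0: tbl 0x33, slot 11 ⇒ 0x34007 (P1/RW1/US1/PS0)
  lvl1: tbl 0x34, slot 21 ⇒ 0x35007 (P1/RW1/US1/PS0)
  lvl2: tbl 0x35, slot 15 ⇒ 0x36007 (P1/RW1/US1/PS0)
  ⇒ phys 0x36796  [3 reads]
#1 VA=0x342C0A5C0 (r,kernel):
  lvl0: tbl 0x33, slot 13 ⇒ 0x39007 (P1/RW1/US1/PS0)
  lvl1: tbl 0x39, slot 22 ⇒ 0x3D007 (P1/RW1/US1/PS0)
  lvl2: tbl 0x3D, slot 10 ⇒ 0x24006 (P0/RW1/US1/PS0)
  ⇒ fault: PAGE_NOT_PRESENT  — 3 lookups
#2 VA=0x142C12C99 (w,user):
  lvl0: tbl 0x33, slot 5 ⇒ 0x40007 (P1/RW1/US1/PS0)
  lvl1: tbl 0x40, slot 22 ⇒ 0x41007 (P1/RW1/US1/PS0)
  lvl2: tbl 0x41, slot 18 ⇒ 0x43003 (P1/RW1/US0/PS0)
  ⇒ fault: PROTECTION_VIOLATION  — 3 lookups

Entries read for #1: 3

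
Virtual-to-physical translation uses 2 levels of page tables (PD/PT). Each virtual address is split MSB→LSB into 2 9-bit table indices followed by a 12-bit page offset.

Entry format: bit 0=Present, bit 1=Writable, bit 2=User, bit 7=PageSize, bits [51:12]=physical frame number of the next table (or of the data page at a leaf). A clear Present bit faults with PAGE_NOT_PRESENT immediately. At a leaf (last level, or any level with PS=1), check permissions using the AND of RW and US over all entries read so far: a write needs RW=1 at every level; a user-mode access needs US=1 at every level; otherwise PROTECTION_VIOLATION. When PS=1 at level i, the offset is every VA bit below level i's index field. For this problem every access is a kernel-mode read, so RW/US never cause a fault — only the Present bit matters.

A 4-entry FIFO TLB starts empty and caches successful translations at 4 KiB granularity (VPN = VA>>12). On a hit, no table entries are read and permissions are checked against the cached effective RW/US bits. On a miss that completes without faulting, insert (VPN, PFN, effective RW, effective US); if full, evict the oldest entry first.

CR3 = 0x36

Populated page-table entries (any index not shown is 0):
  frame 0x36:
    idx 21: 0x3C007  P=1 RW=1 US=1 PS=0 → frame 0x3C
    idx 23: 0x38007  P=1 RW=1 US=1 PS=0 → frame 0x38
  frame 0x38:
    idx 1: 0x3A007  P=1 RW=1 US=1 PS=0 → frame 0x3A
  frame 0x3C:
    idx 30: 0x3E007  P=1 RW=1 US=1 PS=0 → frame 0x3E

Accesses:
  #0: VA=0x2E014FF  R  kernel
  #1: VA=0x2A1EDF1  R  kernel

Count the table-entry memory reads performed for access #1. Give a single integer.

Trace:
#0 VA=0x2E014FF (r,kernel):
  L0 @0x36[23] → 0x38007  P=1,RW=1,US=1,PS=0
  L1 @0x38[1] → 0x3A007  P=1,RW=1,US=1,PS=0
  → PA=0x3A4FF  (2 entries read)
#1 VA=0x2A1EDF1 (r,kernel):
  L0 @0x36[21] → 0x3C007  P=1,RW=1,US=1,PS=0
  L1 @0x3C[30] → 0x3E007  P=1,RW=1,US=1,PS=0
  → PA=0x3EDF1  (2 entries read)

Entries read for #1: 2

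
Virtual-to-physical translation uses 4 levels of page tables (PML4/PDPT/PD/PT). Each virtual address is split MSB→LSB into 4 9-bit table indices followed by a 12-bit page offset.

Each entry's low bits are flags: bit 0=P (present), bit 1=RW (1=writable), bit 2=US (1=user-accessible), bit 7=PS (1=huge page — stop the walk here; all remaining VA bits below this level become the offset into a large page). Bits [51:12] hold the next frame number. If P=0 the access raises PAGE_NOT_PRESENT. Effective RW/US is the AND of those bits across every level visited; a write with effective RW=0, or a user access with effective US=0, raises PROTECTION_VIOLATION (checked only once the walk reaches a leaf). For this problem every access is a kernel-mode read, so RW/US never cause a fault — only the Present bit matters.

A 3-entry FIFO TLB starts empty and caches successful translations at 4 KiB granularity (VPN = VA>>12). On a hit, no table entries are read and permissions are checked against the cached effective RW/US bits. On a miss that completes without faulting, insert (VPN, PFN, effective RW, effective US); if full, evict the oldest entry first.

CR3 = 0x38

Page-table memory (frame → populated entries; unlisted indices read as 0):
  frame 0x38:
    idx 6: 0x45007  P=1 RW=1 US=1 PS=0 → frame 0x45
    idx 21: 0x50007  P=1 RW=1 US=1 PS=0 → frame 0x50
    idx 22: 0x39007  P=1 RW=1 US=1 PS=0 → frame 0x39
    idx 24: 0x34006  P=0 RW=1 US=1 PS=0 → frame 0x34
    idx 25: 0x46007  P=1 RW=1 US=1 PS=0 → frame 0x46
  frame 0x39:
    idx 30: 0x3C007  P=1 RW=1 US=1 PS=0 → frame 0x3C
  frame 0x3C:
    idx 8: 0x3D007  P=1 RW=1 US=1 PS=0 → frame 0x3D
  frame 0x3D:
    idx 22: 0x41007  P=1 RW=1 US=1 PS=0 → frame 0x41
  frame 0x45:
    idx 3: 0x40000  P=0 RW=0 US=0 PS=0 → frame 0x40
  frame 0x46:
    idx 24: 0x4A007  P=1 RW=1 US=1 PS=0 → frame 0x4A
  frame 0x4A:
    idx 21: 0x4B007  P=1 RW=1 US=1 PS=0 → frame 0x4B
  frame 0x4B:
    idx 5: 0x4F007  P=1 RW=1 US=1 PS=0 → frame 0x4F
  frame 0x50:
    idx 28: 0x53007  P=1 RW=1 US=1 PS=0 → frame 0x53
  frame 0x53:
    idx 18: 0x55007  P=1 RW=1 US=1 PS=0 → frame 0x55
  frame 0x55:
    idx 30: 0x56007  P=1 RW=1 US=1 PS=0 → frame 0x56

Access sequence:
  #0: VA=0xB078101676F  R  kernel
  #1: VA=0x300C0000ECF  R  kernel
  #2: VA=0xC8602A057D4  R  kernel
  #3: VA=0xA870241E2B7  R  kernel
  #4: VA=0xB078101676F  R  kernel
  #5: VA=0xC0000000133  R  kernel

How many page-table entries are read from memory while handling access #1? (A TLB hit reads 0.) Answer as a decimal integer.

Per-access translation:
#0 VA=0xB078101676F (r,kernel):
  [0] read 0x38 idx=22: raw=0x39007 flags P=1 W=1 U=1 S=0
  [1] read 0x39 idx=30: raw=0x3C007 flags P=1 W=1 U=1 S=0
  [2] read 0x3C idx=8: raw=0x3D007 flags P=1 W=1 U=1 S=0
  [3] read 0x3D idx=22: raw=0x41007 flags P=1 W=1 U=1 S=0
  ⇒ phys 0x4176F  [4 reads]
#1 VA=0x300C0000ECF (r,kernel):
  [0] read 0x38 idx=6: raw=0x45007 flags P=1 W=1 U=1 S=0
  [1] read 0x45 idx=3: raw=0x40000 flags P=0 W=0 U=0 S=0
  ⇒ fault: PAGE_NOT_PRESENT  — 2 lookups
#2 VA=0xC8602A057D4 (r,kernel):
  [0] read 0x38 idx=25: raw=0x46007 flags P=1 W=1 U=1 S=0
  [1] read 0x46 idx=24: raw=0x4A007 flags P=1 W=1 U=1 S=0
  [2] read 0x4A idx=21: raw=0x4B007 flags P=1 W=1 U=1 S=0
  [3] read 0x4B idx=5: raw=0x4F007 flags P=1 W=1 U=1 S=0
  ⇒ phys 0x4F7D4  [4 reads]
#3 VA=0xA870241E2B7 (r,kernel):
  [0] read 0x38 idx=21: raw=0x50007 flags P=1 W=1 U=1 S=0
  [1] read 0x50 idx=28: raw=0x53007 flags P=1 W=1 U=1 S=0
  [2] read 0x53 idx=18: raw=0x55007 flags P=1 W=1 U=1 S=0
  [3] read 0x55 idx=30: raw=0x56007 flags P=1 W=1 U=1 S=0
  ⇒ phys 0x562B7  [4 reads]
#4 VA=0xB078101676F (r,kernel):
  TLB hit vpn=0xB0781016 → PA=0x4176F
#5 VA=0xC0000000133 (r,kernel):
  [0] read 0x38 idx=24: raw=0x34006 flags P=0 W=1 U=1 S=0
  ⇒ fault: PAGE_NOT_PRESENT  — 1 lookups

Entries read for #1: 2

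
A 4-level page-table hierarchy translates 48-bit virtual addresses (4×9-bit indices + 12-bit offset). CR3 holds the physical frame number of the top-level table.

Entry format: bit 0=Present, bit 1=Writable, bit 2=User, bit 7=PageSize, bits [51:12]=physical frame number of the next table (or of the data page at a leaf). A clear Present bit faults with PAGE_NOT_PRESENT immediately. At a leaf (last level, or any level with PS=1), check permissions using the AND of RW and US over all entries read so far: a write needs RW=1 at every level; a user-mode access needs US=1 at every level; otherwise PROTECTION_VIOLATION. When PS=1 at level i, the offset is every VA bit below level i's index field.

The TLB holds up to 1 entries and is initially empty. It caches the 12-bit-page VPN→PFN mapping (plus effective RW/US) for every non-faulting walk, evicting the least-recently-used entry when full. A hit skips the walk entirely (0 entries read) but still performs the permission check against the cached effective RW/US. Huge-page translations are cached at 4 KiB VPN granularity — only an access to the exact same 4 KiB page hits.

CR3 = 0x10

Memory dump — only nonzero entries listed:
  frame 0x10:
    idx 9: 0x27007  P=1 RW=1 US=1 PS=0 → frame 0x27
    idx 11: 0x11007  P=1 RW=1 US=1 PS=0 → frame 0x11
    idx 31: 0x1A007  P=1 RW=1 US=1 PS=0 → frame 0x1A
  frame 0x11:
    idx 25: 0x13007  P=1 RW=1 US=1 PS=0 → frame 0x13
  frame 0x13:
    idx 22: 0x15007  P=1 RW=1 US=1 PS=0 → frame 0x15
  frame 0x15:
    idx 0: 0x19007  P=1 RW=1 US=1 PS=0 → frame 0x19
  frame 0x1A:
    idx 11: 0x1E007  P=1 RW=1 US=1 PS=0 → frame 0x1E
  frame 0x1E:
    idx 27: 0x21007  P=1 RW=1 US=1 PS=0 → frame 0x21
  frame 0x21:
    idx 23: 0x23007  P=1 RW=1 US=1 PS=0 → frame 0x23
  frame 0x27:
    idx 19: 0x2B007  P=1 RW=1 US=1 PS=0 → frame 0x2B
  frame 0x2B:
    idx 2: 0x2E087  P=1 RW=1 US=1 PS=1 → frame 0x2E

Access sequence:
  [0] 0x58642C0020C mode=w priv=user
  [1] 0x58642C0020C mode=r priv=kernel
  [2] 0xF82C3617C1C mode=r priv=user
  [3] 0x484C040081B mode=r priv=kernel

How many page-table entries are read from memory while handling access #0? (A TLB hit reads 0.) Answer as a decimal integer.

Walk each access:
#0 VA=0x58642C0020C (w,user):
  L0: frame=0x10 idx=11 entry=0x11007 [P=1 RW=1 US=1 PS=0]
  L1: frame=0x11 idx=25 entry=0x13007 [P=1 RW=1 US=1 PS=0]
  L2: frame=0x13 idx=22 entry=0x15007 [P=1 RW=1 US=1 PS=0]
  L3: frame=0x15 idx=0 entry=0x19007 [P=1 RW=1 US=1 PS=0]
  → PA=0x1920C  (4 entries read)
#1 VA=0x58642C0020C (r,kernel):
  TLB hit vpn=0x58642C00 → PA=0x1920C
#2 VA=0xF82C3617C1C (r,user):
  L0: frame=0x10 idx=31 entry=0x1A007 [P=1 RW=1 US=1 PS=0]
  L1: frame=0x1A idx=11 entry=0x1E007 [P=1 RW=1 US=1 PS=0]
  L2: frame=0x1E idx=27 entry=0x21007 [P=1 RW=1 US=1 PS=0]
  L3: frame=0x21 idx=23 entry=0x23007 [P=1 RW=1 US=1 PS=0]
  → PA=0x23C1C  (4 entries read)
#3 VA=0x484C040081B (r,kernel):
  L0: frame=0x10 idx=9 entry=0x27007 [P=1 RW=1 US=1 PS=0]
  L1: frame=0x27 idx=19 entry=0x2B007 [P=1 RW=1 US=1 PS=0]
  L2: frame=0x2B idx=2 entry=0x2E087 [P=1 RW=1 US=1 PS=1]
  → PA=0x2E81B (huge @L2)  (3 entries read)

Entries read for #0: 4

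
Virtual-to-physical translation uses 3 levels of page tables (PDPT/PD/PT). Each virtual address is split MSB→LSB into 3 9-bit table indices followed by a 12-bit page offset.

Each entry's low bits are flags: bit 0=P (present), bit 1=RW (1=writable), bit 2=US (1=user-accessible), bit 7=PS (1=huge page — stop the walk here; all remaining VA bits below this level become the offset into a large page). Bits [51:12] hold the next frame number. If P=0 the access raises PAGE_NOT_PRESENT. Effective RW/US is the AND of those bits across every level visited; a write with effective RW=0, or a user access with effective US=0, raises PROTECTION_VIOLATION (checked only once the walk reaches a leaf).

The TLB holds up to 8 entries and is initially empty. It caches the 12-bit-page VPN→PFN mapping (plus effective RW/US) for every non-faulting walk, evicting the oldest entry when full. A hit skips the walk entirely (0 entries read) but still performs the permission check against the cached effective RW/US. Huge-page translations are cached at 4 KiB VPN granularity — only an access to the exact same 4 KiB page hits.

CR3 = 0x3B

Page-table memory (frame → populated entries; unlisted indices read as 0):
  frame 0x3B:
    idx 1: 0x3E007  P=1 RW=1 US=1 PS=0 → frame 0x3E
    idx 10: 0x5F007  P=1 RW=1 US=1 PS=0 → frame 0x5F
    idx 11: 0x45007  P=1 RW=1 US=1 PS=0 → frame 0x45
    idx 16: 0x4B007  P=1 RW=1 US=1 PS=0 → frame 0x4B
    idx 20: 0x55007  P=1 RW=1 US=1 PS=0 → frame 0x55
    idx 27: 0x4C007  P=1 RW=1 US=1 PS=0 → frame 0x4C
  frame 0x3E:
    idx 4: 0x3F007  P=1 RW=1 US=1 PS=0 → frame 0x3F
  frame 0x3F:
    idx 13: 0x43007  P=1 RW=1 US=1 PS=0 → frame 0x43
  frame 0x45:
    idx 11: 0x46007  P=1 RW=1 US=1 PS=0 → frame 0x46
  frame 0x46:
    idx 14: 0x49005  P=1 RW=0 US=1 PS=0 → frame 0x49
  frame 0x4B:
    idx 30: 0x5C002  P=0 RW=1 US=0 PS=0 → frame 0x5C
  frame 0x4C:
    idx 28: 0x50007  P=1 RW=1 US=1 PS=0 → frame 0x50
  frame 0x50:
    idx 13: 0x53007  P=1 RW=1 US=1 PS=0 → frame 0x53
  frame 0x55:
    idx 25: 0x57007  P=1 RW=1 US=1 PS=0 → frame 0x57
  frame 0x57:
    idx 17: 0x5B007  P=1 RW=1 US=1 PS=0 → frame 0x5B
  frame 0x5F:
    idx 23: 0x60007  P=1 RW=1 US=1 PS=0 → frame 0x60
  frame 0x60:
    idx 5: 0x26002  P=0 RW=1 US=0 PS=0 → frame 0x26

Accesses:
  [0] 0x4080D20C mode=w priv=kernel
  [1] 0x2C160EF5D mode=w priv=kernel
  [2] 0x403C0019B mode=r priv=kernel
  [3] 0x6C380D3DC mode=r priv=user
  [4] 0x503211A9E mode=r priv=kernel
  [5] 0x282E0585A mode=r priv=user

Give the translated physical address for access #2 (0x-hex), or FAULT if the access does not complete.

Per-access translation:
#0 VA=0x4080D20C (w,kernel):
  lvl0: tbl 0x3B, slot 1 ⇒ 0x3E007 (P1/RW1/US1/PS0)
  lvl1: tbl 0x3E, slot 4 ⇒ 0x3F007 (P1/RW1/US1/PS0)
  lvl2: tbl 0x3F, slot 13 ⇒ 0x43007 (P1/RW1/US1/PS0)
  → PA=0x4320C  (3 entries read)
#1 VA=0x2C160EF5D (w,kernel):
  lvl0: tbl 0x3B, slot 11 ⇒ 0x45007 (P1/RW1/US1/PS0)
  lvl1: tbl 0x45, slot 11 ⇒ 0x46007 (P1/RW1/US1/PS0)
  lvl2: tbl 0x46, slot 14 ⇒ 0x49005 (P1/RW0/US1/PS0)
  → PROTECTION_VIOLATION  (3 entries read)
#2 VA=0x403C0019B (r,kernel):
  lvl0: tbl 0x3B, slot 16 ⇒ 0x4B007 (P1/RW1/US1/PS0)
  lvl1: tbl 0x4B, slot 30 ⇒ 0x5C002 (P0/RW1/US0/PS0)
  → PAGE_NOT_PRESENT  (2 entries read)
#3 VA=0x6C380D3DC (r,user):
  lvl0: tbl 0x3B, slot 27 ⇒ 0x4C007 (P1/RW1/US1/PS0)
  lvl1: tbl 0x4C, slot 28 ⇒ 0x50007 (P1/RW1/US1/PS0)
  lvl2: tbl 0x50, slot 13 ⇒ 0x53007 (P1/RW1/US1/PS0)
  → PA=0x533DC  (3 entries read)
#4 VA=0x503211A9E (r,kernel):
  lvl0: tbl 0x3B, slot 20 ⇒ 0x55007 (P1/RW1/US1/PS0)
  lvl1: tbl 0x55, slot 25 ⇒ 0x57007 (P1/RW1/US1/PS0)
  lvl2: tbl 0x57, slot 17 ⇒ 0x5B007 (P1/RW1/US1/PS0)
  → PA=0x5BA9E  (3 entries read)
#5 VA=0x282E0585A (r,user):
  lvl0: tbl 0x3B, slot 10 ⇒ 0x5F007 (P1/RW1/US1/PS0)
  lvl1: tbl 0x5F, slot 23 ⇒ 0x60007 (P1/RW1/US1/PS0)
  lvl2: tbl 0x60, slot 5 ⇒ 0x26002 (P0/RW1/US0/PS0)
  → PAGE_NOT_PRESENT  (3 entries read)

Access #2 PA: FAULT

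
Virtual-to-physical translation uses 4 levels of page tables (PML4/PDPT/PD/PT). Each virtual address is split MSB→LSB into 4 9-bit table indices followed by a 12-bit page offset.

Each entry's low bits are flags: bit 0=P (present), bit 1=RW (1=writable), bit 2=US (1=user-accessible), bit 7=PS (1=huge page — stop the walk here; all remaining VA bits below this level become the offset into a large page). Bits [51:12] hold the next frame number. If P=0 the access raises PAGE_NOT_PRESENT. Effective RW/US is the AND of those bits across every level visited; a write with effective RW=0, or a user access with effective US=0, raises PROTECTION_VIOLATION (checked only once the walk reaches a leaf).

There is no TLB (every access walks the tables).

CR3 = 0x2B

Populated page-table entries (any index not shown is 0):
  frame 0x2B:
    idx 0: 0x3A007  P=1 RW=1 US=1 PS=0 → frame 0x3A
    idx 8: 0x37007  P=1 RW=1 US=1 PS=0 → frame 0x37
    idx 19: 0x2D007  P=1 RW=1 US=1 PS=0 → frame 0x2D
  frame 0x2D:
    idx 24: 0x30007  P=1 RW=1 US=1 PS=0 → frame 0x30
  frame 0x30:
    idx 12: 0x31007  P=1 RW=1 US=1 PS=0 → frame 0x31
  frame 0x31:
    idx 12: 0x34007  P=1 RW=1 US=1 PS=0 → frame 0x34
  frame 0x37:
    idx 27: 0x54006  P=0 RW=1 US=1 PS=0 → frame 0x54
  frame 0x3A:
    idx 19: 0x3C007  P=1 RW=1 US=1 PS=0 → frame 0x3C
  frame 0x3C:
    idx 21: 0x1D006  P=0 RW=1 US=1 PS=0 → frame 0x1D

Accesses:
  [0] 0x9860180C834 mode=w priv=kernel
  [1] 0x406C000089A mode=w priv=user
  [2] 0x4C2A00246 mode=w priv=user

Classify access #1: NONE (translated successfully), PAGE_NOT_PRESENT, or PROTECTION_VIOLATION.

Walk each access:
#0 VA=0x9860180C834 (w,kernel):
  lvl0: tbl 0x2B, slot 19 ⇒ 0x2D007 (P1/RW1/US1/PS0)
  lvl1: tbl 0x2D, slot 24 ⇒ 0x30007 (P1/RW1/US1/PS0)
  lvl2: tbl 0x30, slot 12 ⇒ 0x31007 (P1/RW1/US1/PS0)
  lvl3: tbl 0x31, slot 12 ⇒ 0x34007 (P1/RW1/US1/PS0)
  → PA=0x34834  (4 entries read)
#1 VA=0x406C000089A (w,user):
  lvl0: tbl 0x2B, slot 8 ⇒ 0x37007 (P1/RW1/US1/PS0)
  lvl1: tbl 0x37, slot 27 ⇒ 0x54006 (P0/RW1/US1/PS0)
  ⇒ fault: PAGE_NOT_PRESENT  — 2 lookups
#2 VA=0x4C2A00246 (w,user):
  lvl0: tbl 0x2B, slot 0 ⇒ 0x3A007 (P1/RW1/US1/PS0)
  lvl1: tbl 0x3A, slot 19 ⇒ 0x3C007 (P1/RW1/US1/PS0)
  lvl2: tbl 0x3C, slot 21 ⇒ 0x1D006 (P0/RW1/US1/PS0)
  ⇒ fault: PAGE_NOT_PRESENT  — 3 lookups

Access #1 fault: PAGE_NOT_PRESENT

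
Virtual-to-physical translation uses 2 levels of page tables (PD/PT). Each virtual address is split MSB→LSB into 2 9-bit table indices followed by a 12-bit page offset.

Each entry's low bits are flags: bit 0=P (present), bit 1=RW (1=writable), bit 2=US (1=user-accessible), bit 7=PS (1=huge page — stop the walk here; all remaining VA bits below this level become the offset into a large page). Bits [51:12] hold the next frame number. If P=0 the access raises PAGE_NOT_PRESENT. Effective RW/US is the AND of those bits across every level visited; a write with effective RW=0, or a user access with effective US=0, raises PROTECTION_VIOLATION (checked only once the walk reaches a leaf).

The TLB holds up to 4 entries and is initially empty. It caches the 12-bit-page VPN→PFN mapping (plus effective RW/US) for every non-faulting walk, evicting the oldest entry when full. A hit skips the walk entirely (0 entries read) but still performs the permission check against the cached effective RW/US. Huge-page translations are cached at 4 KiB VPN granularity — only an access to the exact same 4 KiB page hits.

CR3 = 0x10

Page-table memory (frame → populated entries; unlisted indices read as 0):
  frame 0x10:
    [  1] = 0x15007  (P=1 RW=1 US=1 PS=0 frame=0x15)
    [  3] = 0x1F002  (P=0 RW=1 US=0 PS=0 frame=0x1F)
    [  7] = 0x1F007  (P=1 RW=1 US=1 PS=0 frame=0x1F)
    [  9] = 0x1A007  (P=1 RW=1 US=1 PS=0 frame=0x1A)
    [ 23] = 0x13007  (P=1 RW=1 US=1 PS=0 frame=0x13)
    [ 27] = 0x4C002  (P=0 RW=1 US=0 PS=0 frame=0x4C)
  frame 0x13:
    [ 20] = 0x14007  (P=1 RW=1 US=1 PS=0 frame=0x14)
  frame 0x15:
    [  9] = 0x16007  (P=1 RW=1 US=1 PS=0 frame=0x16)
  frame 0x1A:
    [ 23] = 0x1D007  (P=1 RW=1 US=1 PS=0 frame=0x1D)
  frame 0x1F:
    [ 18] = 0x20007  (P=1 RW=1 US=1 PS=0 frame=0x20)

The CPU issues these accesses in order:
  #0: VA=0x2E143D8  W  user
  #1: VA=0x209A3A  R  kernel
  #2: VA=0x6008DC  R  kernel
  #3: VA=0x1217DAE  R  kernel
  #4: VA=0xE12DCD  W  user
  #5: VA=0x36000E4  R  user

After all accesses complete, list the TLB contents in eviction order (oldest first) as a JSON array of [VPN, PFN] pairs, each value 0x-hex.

Per-access translation:
#0 VA=0x2E143D8 (w,user):
  [0] read 0x10 idx=23: raw=0x13007 flags P=1 W=1 U=1 S=0
  [1] read 0x13 idx=20: raw=0x14007 flags P=1 W=1 U=1 S=0
  ⇒ phys 0x143D8  [2 reads]
#1 VA=0x209A3A (r,kernel):
  [0] read 0x10 idx=1: raw=0x15007 flags P=1 W=1 U=1 S=0
  [1] read 0x15 idx=9: raw=0x16007 flags P=1 W=1 U=1 S=0
  ⇒ phys 0x16A3A  [2 reads]
#2 VA=0x6008DC (r,kernel):
  [0] read 0x10 idx=3: raw=0x1F002 flags P=0 W=1 U=0 S=0
  ✗ PAGE_NOT_PRESENT  [1 reads]
#3 VA=0x1217DAE (r,kernel):
  [0] read 0x10 idx=9: raw=0x1A007 flags P=1 W=1 U=1 S=0
  [1] read 0x1A idx=23: raw=0x1D007 flags P=1 W=1 U=1 S=0
  ⇒ phys 0x1DDAE  [2 reads]
#4 VA=0xE12DCD (w,user):
  [0] read 0x10 idx=7: raw=0x1F007 flags P=1 W=1 U=1 S=0
  [1] read 0x1F idx=18: raw=0x20007 flags P=1 W=1 U=1 S=0
  ⇒ phys 0x20DCD  [2 reads]
#5 VA=0x36000E4 (r,user):
  [0] read 0x10 idx=27: raw=0x4C002 flags P=0 W=1 U=0 S=0
  ✗ PAGE_NOT_PRESENT  [1 reads]

TLB: [["0x2E14", "0x14"], ["0x209", "0x16"], ["0x1217", "0x1D"], ["0xE12", "0x20"]]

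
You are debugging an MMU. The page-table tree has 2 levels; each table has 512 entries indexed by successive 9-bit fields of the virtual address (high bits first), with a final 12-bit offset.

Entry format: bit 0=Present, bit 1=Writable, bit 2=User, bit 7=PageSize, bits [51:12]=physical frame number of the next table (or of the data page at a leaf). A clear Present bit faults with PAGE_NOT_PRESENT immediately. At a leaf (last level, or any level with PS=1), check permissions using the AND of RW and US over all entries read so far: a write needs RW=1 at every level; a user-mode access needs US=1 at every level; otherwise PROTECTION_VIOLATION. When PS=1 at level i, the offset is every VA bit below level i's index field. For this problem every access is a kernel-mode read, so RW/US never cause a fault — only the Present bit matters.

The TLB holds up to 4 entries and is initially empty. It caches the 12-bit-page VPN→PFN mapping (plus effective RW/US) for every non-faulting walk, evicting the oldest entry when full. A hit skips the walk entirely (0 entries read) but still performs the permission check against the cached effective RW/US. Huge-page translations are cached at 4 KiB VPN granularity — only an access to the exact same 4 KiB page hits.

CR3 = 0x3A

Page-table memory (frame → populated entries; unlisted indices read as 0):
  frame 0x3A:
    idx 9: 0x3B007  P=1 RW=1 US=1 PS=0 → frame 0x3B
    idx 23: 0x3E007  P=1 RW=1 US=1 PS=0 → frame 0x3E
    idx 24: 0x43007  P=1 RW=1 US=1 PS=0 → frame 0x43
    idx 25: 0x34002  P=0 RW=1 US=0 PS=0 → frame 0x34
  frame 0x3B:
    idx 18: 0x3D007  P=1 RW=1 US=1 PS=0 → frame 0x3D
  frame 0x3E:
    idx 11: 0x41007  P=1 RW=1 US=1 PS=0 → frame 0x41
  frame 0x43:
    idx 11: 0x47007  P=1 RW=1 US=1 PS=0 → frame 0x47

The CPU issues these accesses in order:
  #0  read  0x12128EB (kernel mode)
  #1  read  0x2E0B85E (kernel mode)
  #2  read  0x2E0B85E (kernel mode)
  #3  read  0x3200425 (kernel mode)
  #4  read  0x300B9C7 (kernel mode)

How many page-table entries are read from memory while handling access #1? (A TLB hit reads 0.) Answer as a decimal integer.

Per-access translation:
#0 VA=0x12128EB (r,kernel):
  L0: frame=0x3A idx=9 entry=0x3B007 [P=1 RW=1 US=1 PS=0]
  L1: frame=0x3B idx=18 entry=0x3D007 [P=1 RW=1 US=1 PS=0]
  ✓ 0x3D8EB  — 2 lookups
#1 VA=0x2E0B85E (r,kernel):
  L0: frame=0x3A idx=23 entry=0x3E007 [P=1 RW=1 US=1 PS=0]
  L1: frame=0x3E idx=11 entry=0x41007 [P=1 RW=1 US=1 PS=0]
  ✓ 0x4185E  — 2 lookups
#2 VA=0x2E0B85E (r,kernel):
  TLB hit vpn=0x2E0B → PA=0x4185E
#3 VA=0x3200425 (r,kernel):
  L0: frame=0x3A idx=25 entry=0x34002 [P=0 RW=1 US=0 PS=0]
  ✗ PAGE_NOT_PRESENT  [1 reads]
#4 VA=0x300B9C7 (r,kernel):
  L0: frame=0x3A idx=24 entry=0x43007 [P=1 RW=1 US=1 PS=0]
  L1: frame=0x43 idx=11 entry=0x47007 [P=1 RW=1 US=1 PS=0]
  ✓ 0x479C7  — 2 lookups

Entries read for #1: 2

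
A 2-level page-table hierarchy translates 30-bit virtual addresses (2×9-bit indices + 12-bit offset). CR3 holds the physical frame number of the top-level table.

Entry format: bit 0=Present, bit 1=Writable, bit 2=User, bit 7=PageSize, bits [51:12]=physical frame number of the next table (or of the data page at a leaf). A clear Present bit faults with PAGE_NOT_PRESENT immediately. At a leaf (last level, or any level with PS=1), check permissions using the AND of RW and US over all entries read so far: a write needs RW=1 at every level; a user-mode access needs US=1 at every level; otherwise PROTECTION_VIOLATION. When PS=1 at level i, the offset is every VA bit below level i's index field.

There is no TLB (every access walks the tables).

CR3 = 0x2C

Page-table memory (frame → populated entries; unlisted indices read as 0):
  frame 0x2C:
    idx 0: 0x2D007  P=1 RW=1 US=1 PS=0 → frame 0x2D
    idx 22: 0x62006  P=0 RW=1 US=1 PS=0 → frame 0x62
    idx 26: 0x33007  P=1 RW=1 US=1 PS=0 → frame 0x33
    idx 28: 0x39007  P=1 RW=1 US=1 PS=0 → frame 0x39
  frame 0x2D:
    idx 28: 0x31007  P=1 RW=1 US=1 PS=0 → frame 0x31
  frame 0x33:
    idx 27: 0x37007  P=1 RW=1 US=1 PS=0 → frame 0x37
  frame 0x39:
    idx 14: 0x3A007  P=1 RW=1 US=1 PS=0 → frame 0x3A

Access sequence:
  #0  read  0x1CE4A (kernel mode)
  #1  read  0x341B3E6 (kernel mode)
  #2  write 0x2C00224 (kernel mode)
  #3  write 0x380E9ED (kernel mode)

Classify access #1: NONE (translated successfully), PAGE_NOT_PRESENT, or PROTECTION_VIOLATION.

Trace:
#0 VA=0x1CE4A (r,kernel):
  [0] read 0x2C idx=0: raw=0x2D007 flags P=1 W=1 U=1 S=0
  [1] read 0x2D idx=28: raw=0x31007 flags P=1 W=1 U=1 S=0
  ⇒ phys 0x31E4A  [2 reads]
#1 VA=0x341B3E6 (r,kernel):
  [0] read 0x2C idx=26: raw=0x33007 flags P=1 W=1 U=1 S=0
  [1] read 0x33 idx=27: raw=0x37007 flags P=1 W=1 U=1 S=0
  ⇒ phys 0x373E6  [2 reads]
#2 VA=0x2C00224 (w,kernel):
  [0] read 0x2C idx=22: raw=0x62006 flags P=0 W=1 U=1 S=0
  ✗ PAGE_NOT_PRESENT  [1 reads]
#3 VA=0x380E9ED (w,kernel):
  [0] read 0x2C idx=28: raw=0x39007 flags P=1 W=1 U=1 S=0
  [1] read 0x39 idx=14: raw=0x3A007 flags P=1 W=1 U=1 S=0
  ⇒ phys 0x3A9ED  [2 reads]

Access #1 fault: NONE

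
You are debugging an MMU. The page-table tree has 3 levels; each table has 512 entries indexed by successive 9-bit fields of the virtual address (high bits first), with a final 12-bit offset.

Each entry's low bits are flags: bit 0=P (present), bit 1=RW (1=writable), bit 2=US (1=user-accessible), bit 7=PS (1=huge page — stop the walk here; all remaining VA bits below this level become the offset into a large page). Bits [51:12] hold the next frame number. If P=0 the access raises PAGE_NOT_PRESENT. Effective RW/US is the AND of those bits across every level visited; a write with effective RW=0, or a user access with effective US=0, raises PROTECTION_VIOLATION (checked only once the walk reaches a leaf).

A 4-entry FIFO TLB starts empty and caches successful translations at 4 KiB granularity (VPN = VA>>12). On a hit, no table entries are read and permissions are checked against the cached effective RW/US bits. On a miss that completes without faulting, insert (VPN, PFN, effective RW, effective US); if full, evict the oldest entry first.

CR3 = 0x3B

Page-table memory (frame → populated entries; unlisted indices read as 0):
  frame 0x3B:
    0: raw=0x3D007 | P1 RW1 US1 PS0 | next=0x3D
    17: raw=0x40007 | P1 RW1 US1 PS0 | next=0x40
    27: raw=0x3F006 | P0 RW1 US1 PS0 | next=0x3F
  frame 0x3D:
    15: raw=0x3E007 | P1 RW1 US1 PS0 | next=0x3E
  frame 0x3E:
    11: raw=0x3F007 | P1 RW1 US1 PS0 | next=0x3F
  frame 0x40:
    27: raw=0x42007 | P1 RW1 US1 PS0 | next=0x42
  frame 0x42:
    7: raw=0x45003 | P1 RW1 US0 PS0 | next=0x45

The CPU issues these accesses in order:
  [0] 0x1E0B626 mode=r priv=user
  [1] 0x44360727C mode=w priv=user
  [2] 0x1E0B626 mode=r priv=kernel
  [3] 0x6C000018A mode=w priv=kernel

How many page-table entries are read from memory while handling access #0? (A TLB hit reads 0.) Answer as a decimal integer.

Trace:
#0 VA=0x1E0B626 (r,user):
  [0] read 0x3B idx=0: raw=0x3D007 flags P=1 W=1 U=1 S=0
  [1] read 0x3D idx=15: raw=0x3E007 flags P=1 W=1 U=1 S=0
  [2] read 0x3E idx=11: raw=0x3F007 flags P=1 W=1 U=1 S=0
  ⇒ phys 0x3F626  [3 reads]
#1 VA=0x44360727C (w,user):
  [0] read 0x3B idx=17: raw=0x40007 flags P=1 W=1 U=1 S=0
  [1] read 0x40 idx=27: raw=0x42007 flags P=1 W=1 U=1 S=0
  [2] read 0x42 idx=7: raw=0x45003 flags P=1 W=1 U=0 S=0
  ✗ PROTECTION_VIOLATION  [3 reads]
#2 VA=0x1E0B626 (r,kernel):
  TLB hit vpn=0x1E0B → PA=0x3F626
#3 VA=0x6C000018A (w,kernel):
  [0] read 0x3B idx=27: raw=0x3F006 flags P=0 W=1 U=1 S=0
  ✗ PAGE_NOT_PRESENT  [1 reads]

Entries read for #0: 3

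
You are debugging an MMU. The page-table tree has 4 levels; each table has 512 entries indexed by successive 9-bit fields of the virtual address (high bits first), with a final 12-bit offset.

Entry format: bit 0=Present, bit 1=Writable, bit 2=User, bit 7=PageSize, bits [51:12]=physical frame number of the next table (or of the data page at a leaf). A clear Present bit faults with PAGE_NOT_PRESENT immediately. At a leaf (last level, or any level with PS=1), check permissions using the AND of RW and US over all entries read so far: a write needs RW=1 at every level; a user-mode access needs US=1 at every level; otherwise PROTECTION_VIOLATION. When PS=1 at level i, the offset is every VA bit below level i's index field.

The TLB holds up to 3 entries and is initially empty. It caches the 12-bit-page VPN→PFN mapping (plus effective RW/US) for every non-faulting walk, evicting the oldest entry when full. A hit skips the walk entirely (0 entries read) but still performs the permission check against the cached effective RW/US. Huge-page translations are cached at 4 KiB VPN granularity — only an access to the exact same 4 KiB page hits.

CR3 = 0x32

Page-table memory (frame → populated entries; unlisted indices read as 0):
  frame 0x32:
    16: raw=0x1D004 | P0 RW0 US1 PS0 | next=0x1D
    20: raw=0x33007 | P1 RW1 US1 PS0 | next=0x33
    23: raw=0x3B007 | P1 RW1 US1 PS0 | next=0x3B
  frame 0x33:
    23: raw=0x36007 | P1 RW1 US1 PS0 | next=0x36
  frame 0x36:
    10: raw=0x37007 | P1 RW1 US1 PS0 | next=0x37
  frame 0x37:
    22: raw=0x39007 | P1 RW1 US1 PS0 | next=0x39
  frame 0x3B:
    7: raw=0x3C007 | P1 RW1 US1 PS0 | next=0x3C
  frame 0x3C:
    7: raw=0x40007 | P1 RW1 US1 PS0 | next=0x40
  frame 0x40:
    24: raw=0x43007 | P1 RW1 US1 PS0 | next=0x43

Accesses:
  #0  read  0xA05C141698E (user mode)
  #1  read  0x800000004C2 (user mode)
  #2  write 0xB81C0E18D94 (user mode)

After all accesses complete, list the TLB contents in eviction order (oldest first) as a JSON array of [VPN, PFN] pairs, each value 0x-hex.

Per-access translation:
#0 VA=0xA05C141698E (r,user):
  L0 @0x32[20] → 0x33007  P=1,RW=1,US=1,PS=0
  L1 @0x33[23] → 0x36007  P=1,RW=1,US=1,PS=0
  L2 @0x36[10] → 0x37007  P=1,RW=1,US=1,PS=0
  L3 @0x37[22] → 0x39007  P=1,RW=1,US=1,PS=0
  ⇒ phys 0x3998E  [4 reads]
#1 VA=0x800000004C2 (r,user):
  L0 @0x32[16] → 0x1D004  P=0,RW=0,US=1,PS=0
  ⇒ fault: PAGE_NOT_PRESENT  — 1 lookups
#2 VA=0xB81C0E18D94 (w,user):
  L0 @0x32[23] → 0x3B007  P=1,RW=1,US=1,PS=0
  L1 @0x3B[7] → 0x3C007  P=1,RW=1,US=1,PS=0
  L2 @0x3C[7] → 0x40007  P=1,RW=1,US=1,PS=0
  L3 @0x40[24] → 0x43007  P=1,RW=1,US=1,PS=0
  ⇒ phys 0x43D94  [4 reads]

TLB: [["0xA05C1416", "0x39"], ["0xB81C0E18", "0x43"]]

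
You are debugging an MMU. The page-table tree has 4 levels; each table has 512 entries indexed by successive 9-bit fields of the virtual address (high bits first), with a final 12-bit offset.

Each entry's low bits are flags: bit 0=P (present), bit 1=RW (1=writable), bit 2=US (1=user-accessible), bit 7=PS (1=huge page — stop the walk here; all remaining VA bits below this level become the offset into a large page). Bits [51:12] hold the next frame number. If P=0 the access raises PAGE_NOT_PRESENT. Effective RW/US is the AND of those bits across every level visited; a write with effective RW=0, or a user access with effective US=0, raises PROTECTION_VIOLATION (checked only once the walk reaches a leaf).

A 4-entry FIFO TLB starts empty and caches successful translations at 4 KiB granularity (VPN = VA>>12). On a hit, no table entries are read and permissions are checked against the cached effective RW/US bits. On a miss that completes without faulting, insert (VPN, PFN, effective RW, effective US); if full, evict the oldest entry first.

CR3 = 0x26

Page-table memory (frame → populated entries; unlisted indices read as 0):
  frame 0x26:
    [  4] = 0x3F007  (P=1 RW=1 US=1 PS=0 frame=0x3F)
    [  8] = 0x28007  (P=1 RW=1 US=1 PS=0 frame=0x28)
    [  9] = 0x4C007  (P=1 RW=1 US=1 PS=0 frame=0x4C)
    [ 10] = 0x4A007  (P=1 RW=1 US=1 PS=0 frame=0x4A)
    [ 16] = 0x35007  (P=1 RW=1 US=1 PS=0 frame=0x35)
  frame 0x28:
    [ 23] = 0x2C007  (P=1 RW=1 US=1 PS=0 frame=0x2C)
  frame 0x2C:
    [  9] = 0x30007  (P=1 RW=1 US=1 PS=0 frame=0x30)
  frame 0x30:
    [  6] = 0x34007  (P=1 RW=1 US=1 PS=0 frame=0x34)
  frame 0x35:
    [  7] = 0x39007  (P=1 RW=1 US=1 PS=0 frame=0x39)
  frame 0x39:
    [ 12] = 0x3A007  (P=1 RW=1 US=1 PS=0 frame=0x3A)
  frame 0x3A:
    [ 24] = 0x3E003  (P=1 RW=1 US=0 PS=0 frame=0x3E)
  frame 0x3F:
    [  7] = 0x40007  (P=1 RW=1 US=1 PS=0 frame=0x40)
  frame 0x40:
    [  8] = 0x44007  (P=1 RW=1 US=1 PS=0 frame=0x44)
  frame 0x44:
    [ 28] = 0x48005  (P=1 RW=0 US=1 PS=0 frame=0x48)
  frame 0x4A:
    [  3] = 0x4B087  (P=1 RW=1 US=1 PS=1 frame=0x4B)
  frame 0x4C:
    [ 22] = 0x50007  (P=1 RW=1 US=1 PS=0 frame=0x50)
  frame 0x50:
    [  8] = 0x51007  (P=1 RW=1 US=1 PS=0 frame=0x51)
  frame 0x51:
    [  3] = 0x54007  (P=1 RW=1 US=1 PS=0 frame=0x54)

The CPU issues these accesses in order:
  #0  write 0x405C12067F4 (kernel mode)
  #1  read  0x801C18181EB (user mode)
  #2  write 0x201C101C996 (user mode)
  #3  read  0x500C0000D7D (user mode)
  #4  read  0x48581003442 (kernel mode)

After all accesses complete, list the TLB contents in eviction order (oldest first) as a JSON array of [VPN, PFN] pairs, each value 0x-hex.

Per-access translation:
#0 VA=0x405C12067F4 (w,kernel):
  L0: frame=0x26 idx=8 entry=0x28007 [P=1 RW=1 US=1 PS=0]
  L1: frame=0x28 idx=23 entry=0x2C007 [P=1 RW=1 US=1 PS=0]
  L2: frame=0x2C idx=9 entry=0x30007 [P=1 RW=1 US=1 PS=0]
  L3: frame=0x30 idx=6 entry=0x34007 [P=1 RW=1 US=1 PS=0]
  → PA=0x347F4  (4 entries read)
#1 VA=0x801C18181EB (r,user):
  L0: frame=0x26 idx=16 entry=0x35007 [P=1 RW=1 US=1 PS=0]
  L1: frame=0x35 idx=7 entry=0x39007 [P=1 RW=1 US=1 PS=0]
  L2: frame=0x39 idx=12 entry=0x3A007 [P=1 RW=1 US=1 PS=0]
  L3: frame=0x3A idx=24 entry=0x3E003 [P=1 RW=1 US=0 PS=0]
  ⇒ fault: PROTECTION_VIOLATION  — 4 lookups
#2 VA=0x201C101C996 (w,user):
  L0: frame=0x26 idx=4 entry=0x3F007 [P=1 RW=1 US=1 PS=0]
  L1: frame=0x3F idx=7 entry=0x40007 [P=1 RW=1 US=1 PS=0]
  L2: frame=0x40 idx=8 entry=0x44007 [P=1 RW=1 US=1 PS=0]
  L3: frame=0x44 idx=28 entry=0x48005 [P=1 RW=0 US=1 PS=0]
  ⇒ fault: PROTECTION_VIOLATION  — 4 lookups
#3 VA=0x500C0000D7D (r,user):
  L0: frame=0x26 idx=10 entry=0x4A007 [P=1 RW=1 US=1 PS=0]
  L1: frame=0x4A idx=3 entry=0x4B087 [P=1 RW=1 US=1 PS=1]
  → PA=0x4BD7D (huge @L1)  (2 entries read)
#4 VA=0x48581003442 (r,kernel):
  L0: frame=0x26 idx=9 entry=0x4C007 [P=1 RW=1 US=1 PS=0]
  L1: frame=0x4C idx=22 entry=0x50007 [P=1 RW=1 US=1 PS=0]
  L2: frame=0x50 idx=8 entry=0x51007 [P=1 RW=1 US=1 PS=0]
  L3: frame=0x51 idx=3 entry=0x54007 [P=1 RW=1 US=1 PS=0]
  → PA=0x54442  (4 entries read)

TLB: [["0x405C1206", "0x34"], ["0x500C0000", "0x4B"], ["0x48581003", "0x54"]]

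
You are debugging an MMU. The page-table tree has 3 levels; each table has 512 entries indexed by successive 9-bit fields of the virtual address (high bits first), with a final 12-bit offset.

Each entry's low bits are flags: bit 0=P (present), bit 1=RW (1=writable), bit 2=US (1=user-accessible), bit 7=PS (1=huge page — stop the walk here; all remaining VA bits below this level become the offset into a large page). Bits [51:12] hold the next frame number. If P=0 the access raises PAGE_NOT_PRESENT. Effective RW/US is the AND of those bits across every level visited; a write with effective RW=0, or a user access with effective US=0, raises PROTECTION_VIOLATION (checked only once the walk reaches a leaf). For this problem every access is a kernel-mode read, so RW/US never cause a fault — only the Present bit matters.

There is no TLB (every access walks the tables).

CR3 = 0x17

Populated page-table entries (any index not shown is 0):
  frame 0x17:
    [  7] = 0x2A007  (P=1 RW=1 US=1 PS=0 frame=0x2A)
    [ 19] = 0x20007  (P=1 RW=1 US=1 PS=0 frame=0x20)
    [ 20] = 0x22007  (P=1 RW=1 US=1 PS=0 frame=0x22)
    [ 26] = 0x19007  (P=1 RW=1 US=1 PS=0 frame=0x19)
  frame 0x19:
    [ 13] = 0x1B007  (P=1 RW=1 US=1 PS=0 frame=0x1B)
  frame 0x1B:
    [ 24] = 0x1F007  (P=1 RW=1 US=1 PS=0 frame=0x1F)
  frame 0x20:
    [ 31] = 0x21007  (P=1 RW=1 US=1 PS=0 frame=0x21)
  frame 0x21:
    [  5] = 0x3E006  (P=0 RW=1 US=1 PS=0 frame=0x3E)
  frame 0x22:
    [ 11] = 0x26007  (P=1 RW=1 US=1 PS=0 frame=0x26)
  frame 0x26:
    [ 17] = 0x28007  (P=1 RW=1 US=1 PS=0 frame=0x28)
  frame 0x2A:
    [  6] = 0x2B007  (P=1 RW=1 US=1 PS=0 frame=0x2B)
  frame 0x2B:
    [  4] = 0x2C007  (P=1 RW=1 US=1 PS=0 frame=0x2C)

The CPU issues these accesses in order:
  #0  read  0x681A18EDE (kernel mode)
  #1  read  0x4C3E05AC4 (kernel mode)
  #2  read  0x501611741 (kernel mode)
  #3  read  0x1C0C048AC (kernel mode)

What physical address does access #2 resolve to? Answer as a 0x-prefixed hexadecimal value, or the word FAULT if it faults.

Walk each access:
#0 VA=0x681A18EDE (r,kernel):
  [0] read 0x17 idx=26: raw=0x19007 flags P=1 W=1 U=1 S=0
  [1] read 0x19 idx=13: raw=0x1B007 flags P=1 W=1 U=1 S=0
  [2] read 0x1B idx=24: raw=0x1F007 flags P=1 W=1 U=1 S=0
  → PA=0x1FEDE  (3 entries read)
#1 VA=0x4C3E05AC4 (r,kernel):
  [0] read 0x17 idx=19: raw=0x20007 flags P=1 W=1 U=1 S=0
  [1] read 0x20 idx=31: raw=0x21007 flags P=1 W=1 U=1 S=0
  [2] read 0x21 idx=5: raw=0x3E006 flags P=0 W=1 U=1 S=0
  → PAGE_NOT_PRESENT  (3 entries read)
#2 VA=0x501611741 (r,kernel):
  [0] read 0x17 idx=20: raw=0x22007 flags P=1 W=1 U=1 S=0
  [1] read 0x22 idx=11: raw=0x26007 flags P=1 W=1 U=1 S=0
  [2] read 0x26 idx=17: raw=0x28007 flags P=1 W=1 U=1 S=0
  → PA=0x28741  (3 entries read)
#3 VA=0x1C0C048AC (r,kernel):
  [0] read 0x17 idx=7: raw=0x2A007 flags P=1 W=1 U=1 S=0
  [1] read 0x2A idx=6: raw=0x2B007 flags P=1 W=1 U=1 S=0
  [2] read 0x2B idx=4: raw=0x2C007 flags P=1 W=1 U=1 S=0
  → PA=0x2C8AC  (3 entries read)

Access #2 PA: 0x28741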